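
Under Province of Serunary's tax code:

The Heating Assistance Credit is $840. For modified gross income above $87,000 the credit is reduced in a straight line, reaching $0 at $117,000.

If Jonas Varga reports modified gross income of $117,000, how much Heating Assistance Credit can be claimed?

Heating Assistance Credit: $117,000 is at or above $117,000, so the credit is $0.

$0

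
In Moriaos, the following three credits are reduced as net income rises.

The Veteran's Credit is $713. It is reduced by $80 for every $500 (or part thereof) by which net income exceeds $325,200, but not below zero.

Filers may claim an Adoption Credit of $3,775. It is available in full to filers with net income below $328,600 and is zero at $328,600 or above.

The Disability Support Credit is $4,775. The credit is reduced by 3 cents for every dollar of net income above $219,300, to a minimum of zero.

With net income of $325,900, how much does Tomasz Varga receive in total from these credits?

Veteran's Credit: income exceeds $325,200 by $700, which is 2 full-or-partial $500 increments; reduction = 2 × $80 = $160, leaving $553.
Adoption Credit: $325,900 is below the $328,600 cutoff, so the full $3,775 applies.
Disability Support Credit: 3% of the $106,600 excess over $219,300 is $3,198; credit = $4,775 − $3,198 = $1,577.
Total: $553 + $3,775 + $1,577 = $5,905.

$5,905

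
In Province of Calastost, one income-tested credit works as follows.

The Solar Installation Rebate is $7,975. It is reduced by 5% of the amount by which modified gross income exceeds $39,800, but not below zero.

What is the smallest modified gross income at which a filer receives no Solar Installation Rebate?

$199,300

The credit falls by 5% of each dollar above $39,800, so it reaches zero when the excess is $7,975 / 5% = $159,500: income = $39,800 + $159,500 = $199,300.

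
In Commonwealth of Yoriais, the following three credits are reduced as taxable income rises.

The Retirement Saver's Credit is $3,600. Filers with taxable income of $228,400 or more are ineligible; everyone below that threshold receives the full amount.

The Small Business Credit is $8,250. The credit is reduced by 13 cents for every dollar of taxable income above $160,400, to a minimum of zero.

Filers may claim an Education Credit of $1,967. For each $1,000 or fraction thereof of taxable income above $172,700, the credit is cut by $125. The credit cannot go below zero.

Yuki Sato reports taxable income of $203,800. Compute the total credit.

Retirement Saver's Credit: $203,800 is below the $228,400 cutoff, so the full $3,600 applies.
Small Business Credit: 13% of the $43,400 excess over $160,400 is $5,642; credit = $8,250 − $5,642 = $2,608.
Education Credit: income exceeds $172,700 by $31,100 → 32 increments × $125 = $4,000 ≥ base, so the credit is $0.
Total: $3,600 + $2,608 + $0 = $6,208.

$6,208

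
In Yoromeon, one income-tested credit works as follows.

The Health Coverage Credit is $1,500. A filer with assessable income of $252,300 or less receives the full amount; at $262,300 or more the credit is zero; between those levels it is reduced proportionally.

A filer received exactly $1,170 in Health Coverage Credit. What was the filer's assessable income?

$254,500

$1,170 is 1,170/1,500 of the full $1,500, so 330/1,500 of the $10,000 range has been used: income = $252,300 + $10,000 × 330/1,500 = $254,500.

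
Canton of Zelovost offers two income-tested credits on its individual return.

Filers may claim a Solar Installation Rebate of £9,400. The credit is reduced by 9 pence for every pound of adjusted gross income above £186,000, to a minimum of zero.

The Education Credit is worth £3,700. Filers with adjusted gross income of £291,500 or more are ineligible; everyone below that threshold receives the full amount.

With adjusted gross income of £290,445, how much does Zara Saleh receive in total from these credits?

Solar Installation Rebate: 9% of the £104,445 excess over £186,000 is £9,400.05 ≥ base, so the credit is £0.
Education Credit: £290,445 is below the £291,500 cutoff, so the full £3,700 applies.
Total: £0 + £3,700 = £3,700.

£3,700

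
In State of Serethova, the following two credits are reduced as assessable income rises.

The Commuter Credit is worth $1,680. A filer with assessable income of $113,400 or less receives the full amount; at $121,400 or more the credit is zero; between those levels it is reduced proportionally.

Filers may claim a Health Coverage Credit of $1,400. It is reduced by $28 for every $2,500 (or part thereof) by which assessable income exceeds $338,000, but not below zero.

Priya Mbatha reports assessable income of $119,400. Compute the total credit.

Commuter Credit: $119,400 is $6,000 into a $8,000 phase-out range, leaving 2,000/8,000 of the credit: $1,680 × 2,000/8,000 = $420.
Health Coverage Credit: $119,400 is at or below the $338,000 threshold, so the full $1,400 applies.
Total: $420 + $1,400 = $1,820.

$1,820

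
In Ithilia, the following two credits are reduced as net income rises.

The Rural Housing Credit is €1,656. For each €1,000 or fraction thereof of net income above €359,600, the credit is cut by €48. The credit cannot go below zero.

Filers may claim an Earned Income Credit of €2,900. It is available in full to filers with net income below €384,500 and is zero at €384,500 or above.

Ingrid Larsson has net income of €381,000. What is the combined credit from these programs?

Rural Housing Credit: income exceeds €359,600 by €21,400, which is 22 full-or-partial €1,000 increments; reduction = 22 × €48 = €1,056, leaving €600.
Earned Income Credit: €381,000 is below the €384,500 cutoff, so the full €2,900 applies.
Total: €600 + €2,900 = €3,500.

€3,500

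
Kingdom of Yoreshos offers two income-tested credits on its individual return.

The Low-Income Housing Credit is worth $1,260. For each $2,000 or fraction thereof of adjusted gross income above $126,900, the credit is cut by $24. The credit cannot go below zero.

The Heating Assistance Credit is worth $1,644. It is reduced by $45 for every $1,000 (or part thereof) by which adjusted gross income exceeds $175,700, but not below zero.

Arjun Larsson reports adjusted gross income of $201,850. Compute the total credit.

Low-Income Housing Credit: income exceeds $126,900 by $74,950, which is 38 full-or-partial $2,000 increments; reduction = 38 × $24 = $912, leaving $348.
Heating Assistance Credit: income exceeds $175,700 by $26,150, which is 27 full-or-partial $1,000 increments; reduction = 27 × $45 = $1,215, leaving $429.
Total: $348 + $429 = $777.

$777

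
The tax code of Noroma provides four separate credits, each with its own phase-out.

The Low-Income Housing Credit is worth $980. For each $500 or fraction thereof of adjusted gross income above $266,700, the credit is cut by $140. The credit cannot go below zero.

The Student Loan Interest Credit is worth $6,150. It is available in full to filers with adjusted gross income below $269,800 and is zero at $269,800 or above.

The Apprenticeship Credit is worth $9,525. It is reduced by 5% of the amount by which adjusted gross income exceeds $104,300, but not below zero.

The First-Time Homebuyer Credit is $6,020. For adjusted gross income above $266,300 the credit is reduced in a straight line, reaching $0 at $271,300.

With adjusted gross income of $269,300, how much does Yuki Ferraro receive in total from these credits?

$9,973

Low-Income Housing Credit: income exceeds $266,700 by $2,600, which is 6 full-or-partial $500 increments; reduction = 6 × $140 = $840, leaving $140.
Student Loan Interest Credit: $269,300 is below the $269,800 cutoff, so the full $6,150 applies.
Apprenticeship Credit: 5% of the $165,000 excess over $104,300 is $8,250; credit = $9,525 − $8,250 = $1,275.
First-Time Homebuyer Credit: $269,300 is $3,000 into a $5,000 phase-out range, leaving 2,000/5,000 of the credit: $6,020 × 2,000/5,000 = $2,408.
Total: $140 + $6,150 + $1,275 + $2,408 = $9,973.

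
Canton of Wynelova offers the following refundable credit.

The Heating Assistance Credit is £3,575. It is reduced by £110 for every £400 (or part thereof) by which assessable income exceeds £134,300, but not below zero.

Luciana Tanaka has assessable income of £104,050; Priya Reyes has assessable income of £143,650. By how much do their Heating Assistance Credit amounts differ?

£2,640

Luciana (£104,050): Heating Assistance Credit: £104,050 is at or below the £134,300 threshold, so the full £3,575 applies.
Priya (£143,650): Heating Assistance Credit: income exceeds £134,300 by £9,350, which is 24 full-or-partial £400 increments; reduction = 24 × £110 = £2,640, leaving £935.
Difference: |£3,575 − £935| = £2,640.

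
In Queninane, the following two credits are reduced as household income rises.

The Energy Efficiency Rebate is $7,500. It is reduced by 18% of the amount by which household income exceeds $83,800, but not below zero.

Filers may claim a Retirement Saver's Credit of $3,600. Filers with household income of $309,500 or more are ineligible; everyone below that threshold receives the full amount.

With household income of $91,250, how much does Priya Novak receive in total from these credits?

Energy Efficiency Rebate: 18% of the $7,450 excess over $83,800 is $1,341; credit = $7,500 − $1,341 = $6,159.
Retirement Saver's Credit: $91,250 is below the $309,500 cutoff, so the full $3,600 applies.
Total: $6,159 + $3,600 = $9,759.

$9,759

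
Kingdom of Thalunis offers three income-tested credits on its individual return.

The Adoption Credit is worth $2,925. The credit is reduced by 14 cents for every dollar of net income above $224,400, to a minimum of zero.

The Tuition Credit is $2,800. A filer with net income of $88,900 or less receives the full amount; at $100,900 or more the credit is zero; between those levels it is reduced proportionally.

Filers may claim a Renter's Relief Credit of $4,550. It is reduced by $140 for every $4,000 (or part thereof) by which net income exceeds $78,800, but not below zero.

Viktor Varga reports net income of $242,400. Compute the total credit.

$405

Adoption Credit: 14% of the $18,000 excess over $224,400 is $2,520; credit = $2,925 − $2,520 = $405.
Tuition Credit: $242,400 is at or above $100,900, so the credit is $0.
Renter's Relief Credit: income exceeds $78,800 by $163,600 → 41 increments × $140 = $5,740 ≥ base, so the credit is $0.
Total: $405 + $0 + $0 = $405.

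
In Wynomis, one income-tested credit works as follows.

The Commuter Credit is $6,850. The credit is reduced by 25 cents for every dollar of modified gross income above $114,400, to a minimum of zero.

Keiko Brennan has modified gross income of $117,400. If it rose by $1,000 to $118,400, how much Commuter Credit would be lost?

$250

At $117,400 — 25% of the $3,000 excess over $114,400 is $750; credit = $6,850 − $750 = $6,100.
At $118,400 — 25% of the $4,000 excess over $114,400 is $1,000; credit = $6,850 − $1,000 = $5,850.
Lost: $6,100 − $5,850 = $250.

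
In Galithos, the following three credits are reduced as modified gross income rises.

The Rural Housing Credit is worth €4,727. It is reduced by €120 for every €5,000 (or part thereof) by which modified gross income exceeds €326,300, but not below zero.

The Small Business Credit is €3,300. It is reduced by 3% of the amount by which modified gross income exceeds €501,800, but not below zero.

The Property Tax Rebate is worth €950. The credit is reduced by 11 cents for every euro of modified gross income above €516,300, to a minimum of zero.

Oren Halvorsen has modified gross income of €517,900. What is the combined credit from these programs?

Rural Housing Credit: income exceeds €326,300 by €191,600, which is 39 full-or-partial €5,000 increments; reduction = 39 × €120 = €4,680, leaving €47.
Small Business Credit: 3% of the €16,100 excess over €501,800 is €483; credit = €3,300 − €483 = €2,817.
Property Tax Rebate: 11% of the €1,600 excess over €516,300 is €176; credit = €950 − €176 = €774.
Total: €47 + €2,817 + €774 = €3,638.

€3,638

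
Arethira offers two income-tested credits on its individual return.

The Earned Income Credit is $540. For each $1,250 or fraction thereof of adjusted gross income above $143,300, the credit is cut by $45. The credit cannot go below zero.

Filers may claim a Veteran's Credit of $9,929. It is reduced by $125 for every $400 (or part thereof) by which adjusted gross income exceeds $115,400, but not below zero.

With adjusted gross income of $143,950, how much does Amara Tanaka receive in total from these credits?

$1,424

Earned Income Credit: income exceeds $143,300 by $650, which is 1 full-or-partial $1,250 increment; reduction = 1 × $45 = $45, leaving $495.
Veteran's Credit: income exceeds $115,400 by $28,550, which is 72 full-or-partial $400 increments; reduction = 72 × $125 = $9,000, leaving $929.
Total: $495 + $929 = $1,424.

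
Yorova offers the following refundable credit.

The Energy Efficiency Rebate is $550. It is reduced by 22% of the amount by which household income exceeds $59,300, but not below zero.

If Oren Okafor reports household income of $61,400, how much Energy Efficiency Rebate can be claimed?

$88

Energy Efficiency Rebate: 22% of the $2,100 excess over $59,300 is $462; credit = $550 − $462 = $88.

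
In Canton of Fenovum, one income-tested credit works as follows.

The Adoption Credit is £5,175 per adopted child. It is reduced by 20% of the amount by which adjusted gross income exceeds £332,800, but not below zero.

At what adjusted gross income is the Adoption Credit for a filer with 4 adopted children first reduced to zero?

£436,300

Full credit = 4 × £5,175 = £20,700.
The credit falls by 20% of each pound above £332,800, so it reaches zero when the excess is £20,700 / 20% = £103,500: income = £332,800 + £103,500 = £436,300.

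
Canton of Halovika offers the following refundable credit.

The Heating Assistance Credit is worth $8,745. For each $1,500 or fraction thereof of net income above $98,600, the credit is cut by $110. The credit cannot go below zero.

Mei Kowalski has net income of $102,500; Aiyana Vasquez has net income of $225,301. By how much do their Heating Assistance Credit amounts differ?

Mei ($102,500): Heating Assistance Credit: income exceeds $98,600 by $3,900, which is 3 full-or-partial $1,500 increments; reduction = 3 × $110 = $330, leaving $8,415.
Aiyana ($225,301): Heating Assistance Credit: income exceeds $98,600 by $126,701 → 85 increments × $110 = $9,350 ≥ base, so the credit is $0.
Difference: |$8,415 − $0| = $8,415.

$8,415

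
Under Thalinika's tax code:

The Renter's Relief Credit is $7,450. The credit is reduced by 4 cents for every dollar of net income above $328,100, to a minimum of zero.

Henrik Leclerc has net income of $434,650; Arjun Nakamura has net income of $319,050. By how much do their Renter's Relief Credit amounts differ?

Henrik ($434,650): Renter's Relief Credit: 4% of the $106,550 excess over $328,100 is $4,262; credit = $7,450 − $4,262 = $3,188.
Arjun ($319,050): Renter's Relief Credit: $319,050 is at or below the $328,100 threshold, so the full $7,450 applies.
Difference: |$3,188 − $7,450| = $4,262.

$4,262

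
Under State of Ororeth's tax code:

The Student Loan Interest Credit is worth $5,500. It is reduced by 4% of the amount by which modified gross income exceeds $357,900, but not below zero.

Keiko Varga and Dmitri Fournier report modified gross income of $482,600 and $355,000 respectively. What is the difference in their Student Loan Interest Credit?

Keiko ($482,600): Student Loan Interest Credit: 4% of the $124,700 excess over $357,900 is $4,988; credit = $5,500 − $4,988 = $512.
Dmitri ($355,000): Student Loan Interest Credit: $355,000 is at or below the $357,900 threshold, so the full $5,500 applies.
Difference: |$512 − $5,500| = $4,988.

$4,988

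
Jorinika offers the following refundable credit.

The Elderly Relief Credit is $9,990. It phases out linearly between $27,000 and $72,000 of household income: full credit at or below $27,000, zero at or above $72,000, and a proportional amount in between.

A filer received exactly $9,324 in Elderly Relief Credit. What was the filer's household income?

$9,324 is 9,324/9,990 of the full $9,990, so 666/9,990 of the $45,000 range has been used: income = $27,000 + $45,000 × 666/9,990 = $30,000.

$30,000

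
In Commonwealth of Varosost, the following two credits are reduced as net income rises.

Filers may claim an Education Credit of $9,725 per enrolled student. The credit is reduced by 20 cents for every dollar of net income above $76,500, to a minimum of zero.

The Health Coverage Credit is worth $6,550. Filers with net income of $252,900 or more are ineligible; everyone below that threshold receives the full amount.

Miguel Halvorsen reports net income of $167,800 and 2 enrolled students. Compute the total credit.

$7,740

Education Credit: base = 2 × $9,725 = $19,450. 20% of the $91,300 excess over $76,500 is $18,260; credit = $19,450 − $18,260 = $1,190.
Health Coverage Credit: $167,800 is below the $252,900 cutoff, so the full $6,550 applies.
Total: $1,190 + $6,550 = $7,740.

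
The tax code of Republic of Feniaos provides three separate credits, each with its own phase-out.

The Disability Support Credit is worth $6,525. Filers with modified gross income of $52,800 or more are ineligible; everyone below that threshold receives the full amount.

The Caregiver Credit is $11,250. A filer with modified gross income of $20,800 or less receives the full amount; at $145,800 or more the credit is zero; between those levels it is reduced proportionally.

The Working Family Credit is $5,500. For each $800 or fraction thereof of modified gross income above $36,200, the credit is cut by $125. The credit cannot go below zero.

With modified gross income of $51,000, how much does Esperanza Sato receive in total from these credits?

$18,182

Disability Support Credit: $51,000 is below the $52,800 cutoff, so the full $6,525 applies.
Caregiver Credit: $51,000 is $30,200 into a $125,000 phase-out range, leaving 94,800/125,000 of the credit: $11,250 × 94,800/125,000 = $8,532.
Working Family Credit: income exceeds $36,200 by $14,800, which is 19 full-or-partial $800 increments; reduction = 19 × $125 = $2,375, leaving $3,125.
Total: $6,525 + $8,532 + $3,125 = $18,182.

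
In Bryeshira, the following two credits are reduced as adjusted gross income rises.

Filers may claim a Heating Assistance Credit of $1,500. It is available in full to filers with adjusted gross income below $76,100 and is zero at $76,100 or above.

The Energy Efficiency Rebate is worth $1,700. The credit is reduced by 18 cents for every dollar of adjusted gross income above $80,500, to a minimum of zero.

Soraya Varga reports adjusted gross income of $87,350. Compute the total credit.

Heating Assistance Credit: $87,350 meets or exceeds the $76,100 cutoff, so the credit is $0.
Energy Efficiency Rebate: 18% of the $6,850 excess over $80,500 is $1,233; credit = $1,700 − $1,233 = $467.
Total: $0 + $467 = $467.

$467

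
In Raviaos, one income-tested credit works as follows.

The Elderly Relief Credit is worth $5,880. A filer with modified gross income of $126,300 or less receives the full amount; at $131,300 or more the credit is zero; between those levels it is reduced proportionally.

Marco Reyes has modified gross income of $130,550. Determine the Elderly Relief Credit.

Elderly Relief Credit: $130,550 is $4,250 into a $5,000 phase-out range, leaving 750/5,000 of the credit: $5,880 × 750/5,000 = $882.

$882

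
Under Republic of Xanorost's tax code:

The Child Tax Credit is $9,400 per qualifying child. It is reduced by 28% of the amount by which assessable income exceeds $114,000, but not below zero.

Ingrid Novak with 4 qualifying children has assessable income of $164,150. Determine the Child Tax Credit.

Child Tax Credit: base = 4 × $9,400 = $37,600. 28% of the $50,150 excess over $114,000 is $14,042; credit = $37,600 − $14,042 = $23,558.

$23,558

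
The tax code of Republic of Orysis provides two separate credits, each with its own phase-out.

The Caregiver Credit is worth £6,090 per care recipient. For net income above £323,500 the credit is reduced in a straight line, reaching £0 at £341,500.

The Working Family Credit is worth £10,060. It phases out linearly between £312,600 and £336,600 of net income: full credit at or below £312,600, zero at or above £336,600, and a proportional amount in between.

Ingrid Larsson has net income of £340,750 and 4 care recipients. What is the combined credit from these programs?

£1,015

Caregiver Credit: base = 4 × £6,090 = £24,360. £340,750 is £17,250 into a £18,000 phase-out range, leaving 750/18,000 of the credit: £24,360 × 750/18,000 = £1,015.
Working Family Credit: £340,750 is at or above £336,600, so the credit is £0.
Total: £1,015 + £0 = £1,015.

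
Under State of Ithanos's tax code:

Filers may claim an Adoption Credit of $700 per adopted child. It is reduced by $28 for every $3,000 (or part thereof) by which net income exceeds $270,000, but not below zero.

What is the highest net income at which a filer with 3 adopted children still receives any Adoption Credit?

Full credit = 3 × $700 = $2,100.
After 74 increments the reduction is 74 × $28 = $2,072, leaving $28; one more increment wipes it out. Increment 74 ends at excess 74 × $3,000 = $222,000, so the highest qualifying income is $270,000 + $222,000 = $492,000.

$492,000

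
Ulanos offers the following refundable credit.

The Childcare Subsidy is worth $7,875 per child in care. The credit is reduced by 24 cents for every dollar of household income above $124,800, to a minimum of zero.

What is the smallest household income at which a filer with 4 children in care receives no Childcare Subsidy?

$256,050

Full credit = 4 × $7,875 = $31,500.
The credit falls by 24% of each dollar above $124,800, so it reaches zero when the excess is $31,500 / 24% = $131,250: income = $124,800 + $131,250 = $256,050.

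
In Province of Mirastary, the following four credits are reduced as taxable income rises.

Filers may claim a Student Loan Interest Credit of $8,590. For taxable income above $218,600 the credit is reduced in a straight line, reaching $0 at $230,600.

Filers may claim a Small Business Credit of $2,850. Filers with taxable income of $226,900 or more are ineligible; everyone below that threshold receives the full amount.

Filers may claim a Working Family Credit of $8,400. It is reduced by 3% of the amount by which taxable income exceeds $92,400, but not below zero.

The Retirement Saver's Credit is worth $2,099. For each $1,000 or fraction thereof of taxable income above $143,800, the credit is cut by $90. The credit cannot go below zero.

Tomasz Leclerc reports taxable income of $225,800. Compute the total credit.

Student Loan Interest Credit: $225,800 is $7,200 into a $12,000 phase-out range, leaving 4,800/12,000 of the credit: $8,590 × 4,800/12,000 = $3,436.
Small Business Credit: $225,800 is below the $226,900 cutoff, so the full $2,850 applies.
Working Family Credit: 3% of the $133,400 excess over $92,400 is $4,002; credit = $8,400 − $4,002 = $4,398.
Retirement Saver's Credit: income exceeds $143,800 by $82,000 → 82 increments × $90 = $7,380 ≥ base, so the credit is $0.
Total: $3,436 + $2,850 + $4,398 + $0 = $10,684.

$10,684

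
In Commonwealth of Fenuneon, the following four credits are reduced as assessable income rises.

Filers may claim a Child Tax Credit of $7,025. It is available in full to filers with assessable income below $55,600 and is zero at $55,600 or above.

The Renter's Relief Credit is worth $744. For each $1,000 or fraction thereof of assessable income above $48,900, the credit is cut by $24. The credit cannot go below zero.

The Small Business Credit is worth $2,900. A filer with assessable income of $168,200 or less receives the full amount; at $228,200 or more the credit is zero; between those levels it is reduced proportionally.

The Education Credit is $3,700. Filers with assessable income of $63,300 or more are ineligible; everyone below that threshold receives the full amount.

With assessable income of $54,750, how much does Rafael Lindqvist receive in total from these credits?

$14,225

Child Tax Credit: $54,750 is below the $55,600 cutoff, so the full $7,025 applies.
Renter's Relief Credit: income exceeds $48,900 by $5,850, which is 6 full-or-partial $1,000 increments; reduction = 6 × $24 = $144, leaving $600.
Small Business Credit: $54,750 is at or below the $168,200 threshold, so the full $2,900 applies.
Education Credit: $54,750 is below the $63,300 cutoff, so the full $3,700 applies.
Total: $7,025 + $600 + $2,900 + $3,700 = $14,225.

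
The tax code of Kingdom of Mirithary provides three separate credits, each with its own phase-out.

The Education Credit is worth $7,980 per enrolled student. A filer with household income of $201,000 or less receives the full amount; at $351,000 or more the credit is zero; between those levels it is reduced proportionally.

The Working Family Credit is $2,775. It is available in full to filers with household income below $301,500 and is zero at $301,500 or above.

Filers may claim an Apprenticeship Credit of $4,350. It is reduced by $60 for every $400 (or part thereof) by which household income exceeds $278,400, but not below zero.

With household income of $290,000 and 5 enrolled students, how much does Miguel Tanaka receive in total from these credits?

Education Credit: base = 5 × $7,980 = $39,900. $290,000 is $89,000 into a $150,000 phase-out range, leaving 61,000/150,000 of the credit: $39,900 × 61,000/150,000 = $16,226.
Working Family Credit: $290,000 is below the $301,500 cutoff, so the full $2,775 applies.
Apprenticeship Credit: income exceeds $278,400 by $11,600, which is 29 full-or-partial $400 increments; reduction = 29 × $60 = $1,740, leaving $2,610.
Total: $16,226 + $2,775 + $2,610 = $21,611.

$21,611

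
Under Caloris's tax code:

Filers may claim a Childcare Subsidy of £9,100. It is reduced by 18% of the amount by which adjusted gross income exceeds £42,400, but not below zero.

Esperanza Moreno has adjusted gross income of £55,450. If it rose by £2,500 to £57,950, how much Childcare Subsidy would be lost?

At £55,450 — 18% of the £13,050 excess over £42,400 is £2,349; credit = £9,100 − £2,349 = £6,751.
At £57,950 — 18% of the £15,550 excess over £42,400 is £2,799; credit = £9,100 − £2,799 = £6,301.
Lost: £6,751 − £6,301 = £450.

£450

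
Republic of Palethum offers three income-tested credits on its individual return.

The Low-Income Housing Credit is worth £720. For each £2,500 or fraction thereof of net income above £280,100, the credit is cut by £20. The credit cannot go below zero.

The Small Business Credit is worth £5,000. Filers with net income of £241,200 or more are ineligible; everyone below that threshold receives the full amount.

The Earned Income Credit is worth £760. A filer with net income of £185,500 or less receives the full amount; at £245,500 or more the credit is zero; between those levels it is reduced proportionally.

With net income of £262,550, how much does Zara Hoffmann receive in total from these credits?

Low-Income Housing Credit: £262,550 is at or below the £280,100 threshold, so the full £720 applies.
Small Business Credit: £262,550 meets or exceeds the £241,200 cutoff, so the credit is £0.
Earned Income Credit: £262,550 is at or above £245,500, so the credit is £0.
Total: £720 + £0 + £0 = £720.

£720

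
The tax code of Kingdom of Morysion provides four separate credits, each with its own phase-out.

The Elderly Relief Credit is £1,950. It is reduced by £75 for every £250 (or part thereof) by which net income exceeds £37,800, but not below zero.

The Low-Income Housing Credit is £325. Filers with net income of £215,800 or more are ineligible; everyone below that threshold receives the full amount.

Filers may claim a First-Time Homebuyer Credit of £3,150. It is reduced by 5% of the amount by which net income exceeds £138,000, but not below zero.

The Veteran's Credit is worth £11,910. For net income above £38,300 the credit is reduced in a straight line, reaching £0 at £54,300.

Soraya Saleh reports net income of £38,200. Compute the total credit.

£17,185

Elderly Relief Credit: income exceeds £37,800 by £400, which is 2 full-or-partial £250 increments; reduction = 2 × £75 = £150, leaving £1,800.
Low-Income Housing Credit: £38,200 is below the £215,800 cutoff, so the full £325 applies.
First-Time Homebuyer Credit: £38,200 is at or below the £138,000 threshold, so the full £3,150 applies.
Veteran's Credit: £38,200 is at or below the £38,300 threshold, so the full £11,910 applies.
Total: £1,800 + £325 + £3,150 + £11,910 = £17,185.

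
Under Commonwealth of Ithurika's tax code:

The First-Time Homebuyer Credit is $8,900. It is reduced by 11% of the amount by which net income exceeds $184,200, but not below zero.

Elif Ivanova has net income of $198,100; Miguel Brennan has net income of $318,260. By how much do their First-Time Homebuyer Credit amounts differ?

Elif ($198,100): First-Time Homebuyer Credit: 11% of the $13,900 excess over $184,200 is $1,529; credit = $8,900 − $1,529 = $7,371.
Miguel ($318,260): First-Time Homebuyer Credit: 11% of the $134,060 excess over $184,200 is $14,746.60 ≥ base, so the credit is $0.
Difference: |$7,371 − $0| = $7,371.

$7,371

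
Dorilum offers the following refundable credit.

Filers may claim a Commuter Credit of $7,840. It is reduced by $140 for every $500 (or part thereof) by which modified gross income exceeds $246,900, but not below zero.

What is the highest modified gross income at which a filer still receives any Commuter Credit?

After 55 increments the reduction is 55 × $140 = $7,700, leaving $140; one more increment wipes it out. Increment 55 ends at excess 55 × $500 = $27,500, so the highest qualifying income is $246,900 + $27,500 = $274,400.

$274,400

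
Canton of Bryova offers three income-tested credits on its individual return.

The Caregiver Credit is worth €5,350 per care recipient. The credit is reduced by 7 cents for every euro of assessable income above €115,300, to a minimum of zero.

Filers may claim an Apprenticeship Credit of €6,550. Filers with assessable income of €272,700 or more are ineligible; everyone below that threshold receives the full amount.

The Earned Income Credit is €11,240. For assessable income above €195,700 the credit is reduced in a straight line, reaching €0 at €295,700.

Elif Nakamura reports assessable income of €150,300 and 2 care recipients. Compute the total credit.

Caregiver Credit: base = 2 × €5,350 = €10,700. 7% of the €35,000 excess over €115,300 is €2,450; credit = €10,700 − €2,450 = €8,250.
Apprenticeship Credit: €150,300 is below the €272,700 cutoff, so the full €6,550 applies.
Earned Income Credit: €150,300 is at or below the €195,700 threshold, so the full €11,240 applies.
Total: €8,250 + €6,550 + €11,240 = €26,040.

€26,040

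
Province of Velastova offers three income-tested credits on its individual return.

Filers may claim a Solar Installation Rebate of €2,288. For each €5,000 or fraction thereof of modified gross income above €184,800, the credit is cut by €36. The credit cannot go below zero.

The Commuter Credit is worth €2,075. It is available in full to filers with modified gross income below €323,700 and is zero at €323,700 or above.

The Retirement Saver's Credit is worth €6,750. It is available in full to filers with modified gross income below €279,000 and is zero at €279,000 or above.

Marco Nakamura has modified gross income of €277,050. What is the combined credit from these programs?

€10,429

Solar Installation Rebate: income exceeds €184,800 by €92,250, which is 19 full-or-partial €5,000 increments; reduction = 19 × €36 = €684, leaving €1,604.
Commuter Credit: €277,050 is below the €323,700 cutoff, so the full €2,075 applies.
Retirement Saver's Credit: €277,050 is below the €279,000 cutoff, so the full €6,750 applies.
Total: €1,604 + €2,075 + €6,750 = €10,429.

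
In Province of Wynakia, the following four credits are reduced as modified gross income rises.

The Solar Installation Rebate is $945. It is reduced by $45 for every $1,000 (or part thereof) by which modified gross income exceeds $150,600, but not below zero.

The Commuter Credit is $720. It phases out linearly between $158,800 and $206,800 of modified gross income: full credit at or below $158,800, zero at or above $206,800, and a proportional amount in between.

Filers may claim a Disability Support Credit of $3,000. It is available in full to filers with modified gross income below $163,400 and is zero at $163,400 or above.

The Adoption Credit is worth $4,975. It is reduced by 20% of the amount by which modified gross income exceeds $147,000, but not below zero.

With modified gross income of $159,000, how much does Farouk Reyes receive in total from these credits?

Solar Installation Rebate: income exceeds $150,600 by $8,400, which is 9 full-or-partial $1,000 increments; reduction = 9 × $45 = $405, leaving $540.
Commuter Credit: $159,000 is $200 into a $48,000 phase-out range, leaving 47,800/48,000 of the credit: $720 × 47,800/48,000 = $717.
Disability Support Credit: $159,000 is below the $163,400 cutoff, so the full $3,000 applies.
Adoption Credit: 20% of the $12,000 excess over $147,000 is $2,400; credit = $4,975 − $2,400 = $2,575.
Total: $540 + $717 + $3,000 + $2,575 = $6,832.

$6,832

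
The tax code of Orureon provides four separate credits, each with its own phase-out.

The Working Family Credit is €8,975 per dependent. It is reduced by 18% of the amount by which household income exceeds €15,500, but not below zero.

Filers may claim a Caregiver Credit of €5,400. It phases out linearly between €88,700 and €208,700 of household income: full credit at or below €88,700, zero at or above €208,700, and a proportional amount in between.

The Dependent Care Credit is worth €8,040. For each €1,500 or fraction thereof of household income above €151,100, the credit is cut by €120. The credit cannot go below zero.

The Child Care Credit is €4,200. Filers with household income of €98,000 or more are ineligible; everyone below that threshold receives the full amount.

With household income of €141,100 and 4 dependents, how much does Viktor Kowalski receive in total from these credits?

Working Family Credit: base = 4 × €8,975 = €35,900. 18% of the €125,600 excess over €15,500 is €22,608; credit = €35,900 − €22,608 = €13,292.
Caregiver Credit: €141,100 is €52,400 into a €120,000 phase-out range, leaving 67,600/120,000 of the credit: €5,400 × 67,600/120,000 = €3,042.
Dependent Care Credit: €141,100 is at or below the €151,100 threshold, so the full €8,040 applies.
Child Care Credit: €141,100 meets or exceeds the €98,000 cutoff, so the credit is €0.
Total: €13,292 + €3,042 + €8,040 + €0 = €24,374.

€24,374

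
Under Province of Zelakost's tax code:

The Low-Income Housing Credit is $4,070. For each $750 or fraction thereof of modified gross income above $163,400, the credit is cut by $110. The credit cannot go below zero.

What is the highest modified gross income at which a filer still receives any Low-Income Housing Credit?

After 36 increments the reduction is 36 × $110 = $3,960, leaving $110; one more increment wipes it out. Increment 36 ends at excess 36 × $750 = $27,000, so the highest qualifying income is $163,400 + $27,000 = $190,400.

$190,400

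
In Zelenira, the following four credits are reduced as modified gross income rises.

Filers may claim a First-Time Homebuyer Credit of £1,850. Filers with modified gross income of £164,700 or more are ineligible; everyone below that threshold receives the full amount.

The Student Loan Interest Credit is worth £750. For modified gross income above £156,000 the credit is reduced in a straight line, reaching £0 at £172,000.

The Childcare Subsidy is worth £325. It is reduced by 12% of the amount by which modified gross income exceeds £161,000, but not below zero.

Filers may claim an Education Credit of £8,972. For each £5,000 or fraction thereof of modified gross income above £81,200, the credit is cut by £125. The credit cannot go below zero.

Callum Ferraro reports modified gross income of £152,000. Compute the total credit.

First-Time Homebuyer Credit: £152,000 is below the £164,700 cutoff, so the full £1,850 applies.
Student Loan Interest Credit: £152,000 is at or below the £156,000 threshold, so the full £750 applies.
Childcare Subsidy: £152,000 is at or below the £161,000 threshold, so the full £325 applies.
Education Credit: income exceeds £81,200 by £70,800, which is 15 full-or-partial £5,000 increments; reduction = 15 × £125 = £1,875, leaving £7,097.
Total: £1,850 + £750 + £325 + £7,097 = £10,022.

£10,022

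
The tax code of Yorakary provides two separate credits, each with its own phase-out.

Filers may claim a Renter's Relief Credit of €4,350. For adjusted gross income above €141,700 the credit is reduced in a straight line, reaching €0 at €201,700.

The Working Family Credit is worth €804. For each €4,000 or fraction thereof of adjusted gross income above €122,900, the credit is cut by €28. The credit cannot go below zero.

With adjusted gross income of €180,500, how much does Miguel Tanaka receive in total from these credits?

Renter's Relief Credit: €180,500 is €38,800 into a €60,000 phase-out range, leaving 21,200/60,000 of the credit: €4,350 × 21,200/60,000 = €1,537.
Working Family Credit: income exceeds €122,900 by €57,600, which is 15 full-or-partial €4,000 increments; reduction = 15 × €28 = €420, leaving €384.
Total: €1,537 + €384 = €1,921.

€1,921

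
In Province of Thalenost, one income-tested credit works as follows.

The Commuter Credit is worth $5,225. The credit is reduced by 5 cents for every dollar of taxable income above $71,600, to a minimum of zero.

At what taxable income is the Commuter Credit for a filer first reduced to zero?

The credit falls by 5% of each dollar above $71,600, so it reaches zero when the excess is $5,225 / 5% = $104,500: income = $71,600 + $104,500 = $176,100.

$176,100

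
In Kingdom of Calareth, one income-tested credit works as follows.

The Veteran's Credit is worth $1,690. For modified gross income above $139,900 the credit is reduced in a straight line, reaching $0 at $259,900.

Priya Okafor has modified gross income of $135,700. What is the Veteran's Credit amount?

Veteran's Credit: $135,700 is at or below the $139,900 threshold, so the full $1,690 applies.

$1,690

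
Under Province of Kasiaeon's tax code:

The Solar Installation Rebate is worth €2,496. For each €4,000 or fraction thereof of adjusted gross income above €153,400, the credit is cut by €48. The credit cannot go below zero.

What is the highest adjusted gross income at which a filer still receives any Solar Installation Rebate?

€357,400

After 51 increments the reduction is 51 × €48 = €2,448, leaving €48; one more increment wipes it out. Increment 51 ends at excess 51 × €4,000 = €204,000, so the highest qualifying income is €153,400 + €204,000 = €357,400.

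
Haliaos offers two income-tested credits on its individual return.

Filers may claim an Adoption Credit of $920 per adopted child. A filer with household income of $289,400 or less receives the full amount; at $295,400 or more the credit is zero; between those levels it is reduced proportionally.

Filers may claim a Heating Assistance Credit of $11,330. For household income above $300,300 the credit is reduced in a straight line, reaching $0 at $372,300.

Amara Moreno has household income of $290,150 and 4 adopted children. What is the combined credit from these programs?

Adoption Credit: base = 4 × $920 = $3,680. $290,150 is $750 into a $6,000 phase-out range, leaving 5,250/6,000 of the credit: $3,680 × 5,250/6,000 = $3,220.
Heating Assistance Credit: $290,150 is at or below the $300,300 threshold, so the full $11,330 applies.
Total: $3,220 + $11,330 = $14,550.

$14,550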